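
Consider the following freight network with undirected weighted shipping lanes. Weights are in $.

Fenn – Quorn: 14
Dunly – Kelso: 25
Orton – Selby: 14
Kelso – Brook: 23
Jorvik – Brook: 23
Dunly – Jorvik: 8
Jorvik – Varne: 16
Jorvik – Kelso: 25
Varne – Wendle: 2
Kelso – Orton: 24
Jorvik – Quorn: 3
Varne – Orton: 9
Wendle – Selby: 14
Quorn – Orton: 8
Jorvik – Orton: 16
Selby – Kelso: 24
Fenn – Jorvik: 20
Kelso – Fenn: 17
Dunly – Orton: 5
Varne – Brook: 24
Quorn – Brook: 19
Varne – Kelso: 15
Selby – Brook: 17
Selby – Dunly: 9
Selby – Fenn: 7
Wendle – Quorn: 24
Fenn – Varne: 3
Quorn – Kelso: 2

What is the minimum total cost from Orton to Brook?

Candidate routes:
Orton → Dunly → Selby → Brook: 5+9+17 = 31
Orton → Quorn → Brook: 8+19 = 27
Orton → Selby → Brook: 14+17 = 31
Cheapest is Orton → Quorn → Brook at $27.

$27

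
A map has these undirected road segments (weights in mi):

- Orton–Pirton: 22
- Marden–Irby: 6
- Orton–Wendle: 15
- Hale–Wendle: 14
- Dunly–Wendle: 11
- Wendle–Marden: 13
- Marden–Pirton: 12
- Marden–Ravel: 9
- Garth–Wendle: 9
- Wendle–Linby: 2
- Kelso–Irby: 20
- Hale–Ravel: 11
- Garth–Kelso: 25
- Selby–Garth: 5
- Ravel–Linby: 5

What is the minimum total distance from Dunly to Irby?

Compare a few routes:
Dunly–Wendle–Hale–Ravel–Marden–Irby: 11+14+11+9+6 = 51
Dunly–Wendle–Linby–Ravel–Marden–Irby: 11+2+5+9+6 = 33
Dunly–Wendle–Marden–Irby: 11+13+6 = 30
Cheapest is Dunly–Wendle–Marden–Irby at 30 mi.

30 mi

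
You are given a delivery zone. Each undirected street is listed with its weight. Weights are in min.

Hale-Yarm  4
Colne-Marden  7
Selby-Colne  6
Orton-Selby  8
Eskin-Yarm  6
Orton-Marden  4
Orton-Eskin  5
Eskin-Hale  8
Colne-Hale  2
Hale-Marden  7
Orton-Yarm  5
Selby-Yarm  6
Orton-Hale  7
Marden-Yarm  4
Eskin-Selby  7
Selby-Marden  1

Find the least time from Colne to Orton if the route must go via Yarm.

11 min

Best Colne to Yarm: Colne → Hale → Yarm costing 6
Shortest Yarm→Orton: Yarm → Orton = 5
Total via Yarm: 6 + 5 = 11 min.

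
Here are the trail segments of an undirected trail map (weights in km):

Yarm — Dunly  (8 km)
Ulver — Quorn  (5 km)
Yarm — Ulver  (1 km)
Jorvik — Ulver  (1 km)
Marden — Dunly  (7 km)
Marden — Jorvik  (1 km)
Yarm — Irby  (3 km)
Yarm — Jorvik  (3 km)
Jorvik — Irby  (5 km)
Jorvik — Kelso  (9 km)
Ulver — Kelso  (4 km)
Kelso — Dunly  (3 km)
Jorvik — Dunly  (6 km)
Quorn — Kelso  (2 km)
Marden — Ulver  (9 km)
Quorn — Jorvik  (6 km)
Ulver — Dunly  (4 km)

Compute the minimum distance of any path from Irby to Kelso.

8 km

Enumerating some paths:
Irby → Yarm → Ulver → Kelso: 3+1+4 = 8
Irby → Jorvik → Ulver → Kelso: 5+1+4 = 10
Irby → Yarm → Ulver → Dunly → Kelso: 3+1+4+3 = 11
Cheapest is Irby → Yarm → Ulver → Kelso at 8 km.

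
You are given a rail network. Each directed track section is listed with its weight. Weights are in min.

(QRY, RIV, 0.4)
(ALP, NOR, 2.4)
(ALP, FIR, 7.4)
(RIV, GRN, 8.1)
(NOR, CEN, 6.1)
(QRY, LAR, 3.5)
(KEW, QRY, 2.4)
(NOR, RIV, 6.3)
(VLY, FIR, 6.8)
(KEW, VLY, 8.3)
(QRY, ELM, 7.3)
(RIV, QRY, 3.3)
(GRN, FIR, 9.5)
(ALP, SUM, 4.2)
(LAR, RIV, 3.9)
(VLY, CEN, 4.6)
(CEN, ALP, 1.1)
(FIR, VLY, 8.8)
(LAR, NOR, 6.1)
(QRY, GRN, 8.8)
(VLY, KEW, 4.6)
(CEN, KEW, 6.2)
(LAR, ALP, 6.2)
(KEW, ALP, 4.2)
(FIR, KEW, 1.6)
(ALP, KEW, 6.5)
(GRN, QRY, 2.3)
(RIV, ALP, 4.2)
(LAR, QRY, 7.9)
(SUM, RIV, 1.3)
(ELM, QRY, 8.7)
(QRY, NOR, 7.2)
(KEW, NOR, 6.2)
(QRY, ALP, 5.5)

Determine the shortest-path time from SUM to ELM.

11.9 min

Shortest distances from SUM:
SUM: 0
RIV: 1.3  (via SUM)
QRY: 4.6  (via RIV)
ALP: 5.5  (via RIV)
NOR: 7.9  (via ALP)
LAR: 8.1  (via QRY)
GRN: 9.4  (via RIV)
ELM: 11.9  (via QRY)
Shortest route: SUM–RIV–QRY–ELM = 11.9 min.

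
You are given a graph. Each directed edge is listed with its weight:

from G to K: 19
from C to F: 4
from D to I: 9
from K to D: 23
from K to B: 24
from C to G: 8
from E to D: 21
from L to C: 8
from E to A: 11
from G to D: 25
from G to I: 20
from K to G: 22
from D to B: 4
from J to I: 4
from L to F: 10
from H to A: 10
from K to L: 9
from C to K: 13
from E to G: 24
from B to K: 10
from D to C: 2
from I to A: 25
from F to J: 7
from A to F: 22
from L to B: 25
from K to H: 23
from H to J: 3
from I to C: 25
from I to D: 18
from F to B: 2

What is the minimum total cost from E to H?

58

Running Dijkstra from E:
E: 0
A: 11  (via E)
D: 21  (via E)
C: 23  (via D)
G: 24  (via E)
B: 25  (via D)
F: 27  (via C)
I: 30  (via D)
J: 34  (via F)
K: 35  (via B)
L: 44  (via K)
H: 58  (via K)
Shortest route: E–D–B–K–H = 58.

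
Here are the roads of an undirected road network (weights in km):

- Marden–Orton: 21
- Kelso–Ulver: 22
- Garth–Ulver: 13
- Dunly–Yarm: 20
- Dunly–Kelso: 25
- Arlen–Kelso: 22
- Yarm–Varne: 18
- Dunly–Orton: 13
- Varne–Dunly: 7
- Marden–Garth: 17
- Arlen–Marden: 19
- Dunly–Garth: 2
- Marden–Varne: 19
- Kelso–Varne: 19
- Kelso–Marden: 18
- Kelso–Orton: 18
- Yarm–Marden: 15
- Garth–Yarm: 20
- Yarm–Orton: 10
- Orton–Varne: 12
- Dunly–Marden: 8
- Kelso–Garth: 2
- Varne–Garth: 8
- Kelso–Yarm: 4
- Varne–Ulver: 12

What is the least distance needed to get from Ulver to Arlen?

Settle nodes by increasing distance from Ulver:
Ulver: 0
Varne: 12  (via Ulver)
Garth: 13  (via Ulver)
Dunly: 15  (via Garth)
Kelso: 15  (via Garth)
Yarm: 19  (via Kelso)
Marden: 23  (via Dunly)
Orton: 24  (via Varne)
Arlen: 37  (via Kelso)
Shortest route: Ulver → Garth → Kelso → Arlen = 37 km.

37 km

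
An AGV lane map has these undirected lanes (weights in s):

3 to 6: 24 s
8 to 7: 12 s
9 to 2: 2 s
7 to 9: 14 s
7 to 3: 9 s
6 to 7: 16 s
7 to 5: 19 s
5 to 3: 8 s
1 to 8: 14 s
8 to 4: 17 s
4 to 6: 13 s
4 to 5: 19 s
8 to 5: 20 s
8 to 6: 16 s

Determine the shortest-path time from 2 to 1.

42 s

Settle nodes by increasing distance from 2:
2: 0
9: 2  (via 2)
7: 16  (via 9)
3: 25  (via 7)
8: 28  (via 7)
6: 32  (via 7)
5: 33  (via 3)
1: 42  (via 8)
Shortest route: 2–9–7–8–1 = 42 s.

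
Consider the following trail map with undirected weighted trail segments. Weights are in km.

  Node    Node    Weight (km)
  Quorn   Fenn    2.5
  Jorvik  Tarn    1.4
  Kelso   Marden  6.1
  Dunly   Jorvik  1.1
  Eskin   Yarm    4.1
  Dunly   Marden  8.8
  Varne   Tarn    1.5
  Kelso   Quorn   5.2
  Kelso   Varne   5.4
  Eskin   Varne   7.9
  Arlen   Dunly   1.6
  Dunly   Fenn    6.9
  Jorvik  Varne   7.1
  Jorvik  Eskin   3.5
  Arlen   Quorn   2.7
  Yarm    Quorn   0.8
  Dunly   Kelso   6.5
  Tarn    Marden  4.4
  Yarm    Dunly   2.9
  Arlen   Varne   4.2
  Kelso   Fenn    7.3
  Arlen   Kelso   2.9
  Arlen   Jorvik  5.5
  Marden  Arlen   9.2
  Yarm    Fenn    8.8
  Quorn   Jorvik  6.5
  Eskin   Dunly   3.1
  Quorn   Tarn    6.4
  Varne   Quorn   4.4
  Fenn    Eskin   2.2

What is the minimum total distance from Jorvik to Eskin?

Compare a few routes:
Jorvik–Dunly–Eskin: 1.1+3.1 = 4.2
Jorvik–Eskin: 3.5 = 3.5
Jorvik–Dunly–Yarm–Eskin: 1.1+2.9+4.1 = 8.1
Cheapest is Jorvik–Eskin at 3.5 km.

3.5 km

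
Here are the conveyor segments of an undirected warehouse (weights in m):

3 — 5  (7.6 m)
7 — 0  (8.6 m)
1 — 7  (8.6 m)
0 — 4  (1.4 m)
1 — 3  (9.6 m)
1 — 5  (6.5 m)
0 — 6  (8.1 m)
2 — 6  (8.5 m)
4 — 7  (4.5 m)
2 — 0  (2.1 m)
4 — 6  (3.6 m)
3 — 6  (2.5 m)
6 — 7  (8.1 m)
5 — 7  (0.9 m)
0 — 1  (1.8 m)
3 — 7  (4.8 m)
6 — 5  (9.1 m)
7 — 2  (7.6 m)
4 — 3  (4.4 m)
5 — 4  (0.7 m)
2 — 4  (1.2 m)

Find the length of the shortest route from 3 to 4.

4.4 m

Shortest distances from 3:
3: 0
6: 2.5  (via 3)
4: 4.4  (via 3)
Shortest route: 3 → 4 = 4.4 m.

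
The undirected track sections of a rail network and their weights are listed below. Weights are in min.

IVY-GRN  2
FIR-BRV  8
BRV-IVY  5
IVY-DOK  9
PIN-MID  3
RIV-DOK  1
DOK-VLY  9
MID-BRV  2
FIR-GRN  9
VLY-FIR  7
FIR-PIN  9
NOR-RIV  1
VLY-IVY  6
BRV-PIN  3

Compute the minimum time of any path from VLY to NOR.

11 min

Settle nodes by increasing distance from VLY:
VLY: 0
IVY: 6  (via VLY)
FIR: 7  (via VLY)
GRN: 8  (via IVY)
DOK: 9  (via VLY)
RIV: 10  (via DOK)
BRV: 11  (via IVY)
NOR: 11  (via RIV)
Shortest route: VLY–DOK–RIV–NOR = 11 min.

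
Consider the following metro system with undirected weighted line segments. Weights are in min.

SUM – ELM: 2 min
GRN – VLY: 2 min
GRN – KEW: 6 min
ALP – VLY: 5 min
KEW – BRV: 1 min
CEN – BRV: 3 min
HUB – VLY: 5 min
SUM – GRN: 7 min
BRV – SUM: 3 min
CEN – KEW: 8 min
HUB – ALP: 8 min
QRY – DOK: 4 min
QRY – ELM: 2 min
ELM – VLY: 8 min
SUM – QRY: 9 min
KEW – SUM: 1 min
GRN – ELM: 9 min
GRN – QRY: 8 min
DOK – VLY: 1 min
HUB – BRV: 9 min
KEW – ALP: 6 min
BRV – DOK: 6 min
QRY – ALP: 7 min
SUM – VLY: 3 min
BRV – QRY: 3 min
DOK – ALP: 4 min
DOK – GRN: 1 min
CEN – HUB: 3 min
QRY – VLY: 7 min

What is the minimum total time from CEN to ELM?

Enumerating some paths:
CEN–BRV–QRY–ELM: 3+3+2 = 8
CEN–BRV–KEW–SUM–ELM: 3+1+1+2 = 7
The minimum is 7 min via CEN–BRV–KEW–SUM–ELM.

7 min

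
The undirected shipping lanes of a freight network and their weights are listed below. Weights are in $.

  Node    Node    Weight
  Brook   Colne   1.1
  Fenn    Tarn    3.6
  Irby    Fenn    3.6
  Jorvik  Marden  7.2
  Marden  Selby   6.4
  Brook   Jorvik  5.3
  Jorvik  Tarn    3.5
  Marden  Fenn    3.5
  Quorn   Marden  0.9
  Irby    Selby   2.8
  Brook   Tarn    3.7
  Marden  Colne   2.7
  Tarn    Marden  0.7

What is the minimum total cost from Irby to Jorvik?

$10.7

Settle nodes by increasing distance from Irby:
Irby: 0
Selby: 2.8  (via Irby)
Fenn: 3.6  (via Irby)
Marden: 7.1  (via Fenn)
Tarn: 7.2  (via Fenn)
Quorn: 8  (via Marden)
Colne: 9.8  (via Marden)
Jorvik: 10.7  (via Tarn)
Shortest route: Irby–Fenn–Tarn–Jorvik = $10.7.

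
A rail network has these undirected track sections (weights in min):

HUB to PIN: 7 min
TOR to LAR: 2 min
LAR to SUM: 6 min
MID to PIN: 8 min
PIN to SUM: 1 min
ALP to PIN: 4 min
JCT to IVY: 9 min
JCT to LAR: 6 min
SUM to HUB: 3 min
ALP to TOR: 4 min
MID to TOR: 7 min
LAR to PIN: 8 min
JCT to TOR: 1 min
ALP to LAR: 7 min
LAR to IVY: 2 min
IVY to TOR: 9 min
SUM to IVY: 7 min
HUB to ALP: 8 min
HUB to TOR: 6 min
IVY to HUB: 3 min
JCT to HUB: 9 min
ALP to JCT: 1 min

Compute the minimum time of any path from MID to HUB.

12 min

Running Dijkstra from MID:
MID: 0
TOR: 7  (via MID)
JCT: 8  (via TOR)
PIN: 8  (via MID)
ALP: 9  (via JCT)
SUM: 9  (via PIN)
LAR: 9  (via TOR)
IVY: 11  (via LAR)
HUB: 12  (via SUM)
Shortest route: MID → PIN → SUM → HUB = 12 min.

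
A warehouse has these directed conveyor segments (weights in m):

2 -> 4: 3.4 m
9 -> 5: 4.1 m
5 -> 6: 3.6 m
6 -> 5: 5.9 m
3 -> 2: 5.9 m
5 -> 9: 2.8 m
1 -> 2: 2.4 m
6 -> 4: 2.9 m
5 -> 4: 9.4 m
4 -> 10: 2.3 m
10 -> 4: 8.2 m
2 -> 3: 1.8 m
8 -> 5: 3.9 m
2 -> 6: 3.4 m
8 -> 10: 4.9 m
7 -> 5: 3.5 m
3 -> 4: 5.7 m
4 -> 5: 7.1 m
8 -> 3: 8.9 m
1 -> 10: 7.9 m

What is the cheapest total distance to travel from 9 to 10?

12.9 m

Shortest distances from 9:
9: 0
5: 4.1  (via 9)
6: 7.7  (via 5)
4: 10.6  (via 6)
10: 12.9  (via 4)
Shortest route: 9–5–6–4–10 = 12.9 m.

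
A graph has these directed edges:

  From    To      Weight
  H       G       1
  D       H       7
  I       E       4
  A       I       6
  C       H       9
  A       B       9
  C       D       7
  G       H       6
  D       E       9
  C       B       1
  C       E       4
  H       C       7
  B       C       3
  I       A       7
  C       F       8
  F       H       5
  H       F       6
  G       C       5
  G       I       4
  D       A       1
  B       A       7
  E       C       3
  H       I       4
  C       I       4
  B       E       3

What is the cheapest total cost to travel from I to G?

17

Compare a few routes:
I - E - C - H - G: 4+3+9+1 = 17
I - E - C - F - H - G: 4+3+8+5+1 = 21
I - A - B - C - H - G: 7+9+3+9+1 = 29
I - E - C - D - H - G: 4+3+7+7+1 = 22
Cheapest is I - E - C - H - G at 17.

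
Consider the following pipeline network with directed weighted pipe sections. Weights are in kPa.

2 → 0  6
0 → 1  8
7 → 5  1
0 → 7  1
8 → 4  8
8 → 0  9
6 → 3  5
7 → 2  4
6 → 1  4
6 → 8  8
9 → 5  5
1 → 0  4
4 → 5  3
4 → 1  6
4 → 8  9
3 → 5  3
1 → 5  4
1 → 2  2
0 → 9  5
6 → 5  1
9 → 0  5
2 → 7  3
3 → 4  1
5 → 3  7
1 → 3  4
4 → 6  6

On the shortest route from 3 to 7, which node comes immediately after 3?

Enumerating some paths:
3–4–6–1–0–7: 1+6+4+4+1 = 16
3–4–1–2–0–7: 1+6+2+6+1 = 16
3–4–6–1–2–7: 1+6+4+2+3 = 16
3–4–1–2–7: 1+6+2+3 = 12
Cheapest is 3–4–1–2–7 at 12 kPa.
So from 3 the first move is to 4.

4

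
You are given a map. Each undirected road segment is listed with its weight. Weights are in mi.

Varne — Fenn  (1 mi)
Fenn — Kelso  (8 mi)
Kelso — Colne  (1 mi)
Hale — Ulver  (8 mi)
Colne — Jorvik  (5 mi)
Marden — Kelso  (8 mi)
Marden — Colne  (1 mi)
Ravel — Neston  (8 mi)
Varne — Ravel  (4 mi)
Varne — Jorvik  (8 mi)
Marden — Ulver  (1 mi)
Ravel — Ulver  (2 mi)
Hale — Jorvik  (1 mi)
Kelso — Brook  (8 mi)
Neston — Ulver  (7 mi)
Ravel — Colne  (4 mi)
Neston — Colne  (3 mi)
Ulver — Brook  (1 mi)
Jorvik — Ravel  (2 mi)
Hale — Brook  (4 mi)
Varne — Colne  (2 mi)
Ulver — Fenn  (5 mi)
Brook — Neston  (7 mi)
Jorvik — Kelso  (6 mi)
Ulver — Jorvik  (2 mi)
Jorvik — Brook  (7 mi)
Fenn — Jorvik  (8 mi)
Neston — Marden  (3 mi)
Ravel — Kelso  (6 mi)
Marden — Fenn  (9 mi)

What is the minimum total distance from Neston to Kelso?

4 mi

Running Dijkstra from Neston:
Neston: 0
Colne: 3  (via Neston)
Marden: 3  (via Neston)
Kelso: 4  (via Colne)
Shortest route: Neston–Colne–Kelso = 4 mi.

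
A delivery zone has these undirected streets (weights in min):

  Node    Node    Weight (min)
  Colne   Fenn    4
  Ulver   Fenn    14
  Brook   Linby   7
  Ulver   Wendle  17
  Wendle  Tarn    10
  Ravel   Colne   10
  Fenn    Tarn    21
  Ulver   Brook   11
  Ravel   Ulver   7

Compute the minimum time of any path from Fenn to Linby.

Enumerating some paths:
Fenn–Ulver–Brook–Linby: 14+11+7 = 32
Fenn–Colne–Ravel–Ulver–Brook–Linby: 4+10+7+11+7 = 39
Cheapest is Fenn–Ulver–Brook–Linby at 32 min.

32 min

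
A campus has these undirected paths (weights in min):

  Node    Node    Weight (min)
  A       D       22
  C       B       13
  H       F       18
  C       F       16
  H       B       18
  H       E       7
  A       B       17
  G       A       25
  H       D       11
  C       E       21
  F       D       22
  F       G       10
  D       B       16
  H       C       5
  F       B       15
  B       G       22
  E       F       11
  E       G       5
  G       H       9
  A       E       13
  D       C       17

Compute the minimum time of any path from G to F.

10 min

Compare a few routes:
G → E → F: 5+11 = 16
G → F: 10 = 10
Cheapest is G → F at 10 min.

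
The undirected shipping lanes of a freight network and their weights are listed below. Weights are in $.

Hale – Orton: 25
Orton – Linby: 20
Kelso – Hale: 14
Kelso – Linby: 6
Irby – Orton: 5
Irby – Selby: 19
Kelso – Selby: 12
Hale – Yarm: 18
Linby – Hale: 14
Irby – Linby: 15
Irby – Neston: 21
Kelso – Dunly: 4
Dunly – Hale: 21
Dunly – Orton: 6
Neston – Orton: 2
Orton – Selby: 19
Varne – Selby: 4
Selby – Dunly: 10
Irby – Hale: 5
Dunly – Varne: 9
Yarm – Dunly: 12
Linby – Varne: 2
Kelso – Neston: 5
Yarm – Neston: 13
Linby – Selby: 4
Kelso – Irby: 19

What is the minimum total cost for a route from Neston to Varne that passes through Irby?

Best Neston to Irby: Neston → Orton → Irby costing 7
Best Irby to Varne: Irby → Linby → Varne costing 17
Total via Irby: 7 + 17 = $24.

$24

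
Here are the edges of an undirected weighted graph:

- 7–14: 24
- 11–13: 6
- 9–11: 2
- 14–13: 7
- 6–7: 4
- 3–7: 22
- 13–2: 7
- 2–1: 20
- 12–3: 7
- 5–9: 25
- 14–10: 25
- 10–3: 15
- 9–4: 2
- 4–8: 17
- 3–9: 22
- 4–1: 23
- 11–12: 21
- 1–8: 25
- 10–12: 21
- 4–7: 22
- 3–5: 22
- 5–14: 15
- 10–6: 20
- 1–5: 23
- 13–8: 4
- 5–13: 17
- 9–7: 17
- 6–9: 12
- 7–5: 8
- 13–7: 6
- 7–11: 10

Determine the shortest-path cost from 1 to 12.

48

Candidate routes:
1 → 4 → 9 → 3 → 12: 23+2+22+7 = 54
1 → 5 → 3 → 12: 23+22+7 = 52
1 → 4 → 9 → 11 → 12: 23+2+2+21 = 48
The minimum is 48 via 1 → 4 → 9 → 11 → 12.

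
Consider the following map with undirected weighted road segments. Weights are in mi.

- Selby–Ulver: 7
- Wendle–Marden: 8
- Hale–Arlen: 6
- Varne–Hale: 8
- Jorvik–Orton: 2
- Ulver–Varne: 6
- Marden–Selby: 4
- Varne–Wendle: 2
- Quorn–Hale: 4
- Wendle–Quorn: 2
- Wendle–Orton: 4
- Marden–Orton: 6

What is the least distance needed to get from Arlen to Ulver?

20 mi

Shortest distances from Arlen:
Arlen: 0
Hale: 6  (via Arlen)
Quorn: 10  (via Hale)
Wendle: 12  (via Quorn)
Varne: 14  (via Hale)
Orton: 16  (via Wendle)
Jorvik: 18  (via Orton)
Marden: 20  (via Wendle)
Ulver: 20  (via Varne)
Shortest route: Arlen → Hale → Varne → Ulver = 20 mi.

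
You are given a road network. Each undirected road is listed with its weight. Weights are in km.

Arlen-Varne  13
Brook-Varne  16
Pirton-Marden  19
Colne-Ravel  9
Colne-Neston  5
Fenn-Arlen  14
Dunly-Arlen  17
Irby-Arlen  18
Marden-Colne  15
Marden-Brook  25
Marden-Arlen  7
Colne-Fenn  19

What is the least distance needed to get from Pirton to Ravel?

43 km

Compare a few routes:
Pirton - Marden - Arlen - Fenn - Colne - Ravel: 19+7+14+19+9 = 68
Pirton - Marden - Colne - Ravel: 19+15+9 = 43
Cheapest is Pirton - Marden - Colne - Ravel at 43 km.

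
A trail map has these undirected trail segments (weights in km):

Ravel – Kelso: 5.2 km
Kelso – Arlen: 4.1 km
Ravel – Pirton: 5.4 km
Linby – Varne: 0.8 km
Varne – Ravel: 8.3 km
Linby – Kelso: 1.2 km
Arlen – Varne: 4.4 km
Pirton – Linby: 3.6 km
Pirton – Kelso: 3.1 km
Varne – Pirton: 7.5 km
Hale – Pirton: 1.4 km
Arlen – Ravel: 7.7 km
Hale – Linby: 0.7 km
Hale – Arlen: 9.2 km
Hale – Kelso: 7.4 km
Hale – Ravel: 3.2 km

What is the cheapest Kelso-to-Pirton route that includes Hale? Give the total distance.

Best Kelso to Hale: Kelso–Linby–Hale costing 1.9
Best Hale to Pirton: Hale–Pirton costing 1.4
Total via Hale: 1.9 + 1.4 = 3.3 km.

3.3 km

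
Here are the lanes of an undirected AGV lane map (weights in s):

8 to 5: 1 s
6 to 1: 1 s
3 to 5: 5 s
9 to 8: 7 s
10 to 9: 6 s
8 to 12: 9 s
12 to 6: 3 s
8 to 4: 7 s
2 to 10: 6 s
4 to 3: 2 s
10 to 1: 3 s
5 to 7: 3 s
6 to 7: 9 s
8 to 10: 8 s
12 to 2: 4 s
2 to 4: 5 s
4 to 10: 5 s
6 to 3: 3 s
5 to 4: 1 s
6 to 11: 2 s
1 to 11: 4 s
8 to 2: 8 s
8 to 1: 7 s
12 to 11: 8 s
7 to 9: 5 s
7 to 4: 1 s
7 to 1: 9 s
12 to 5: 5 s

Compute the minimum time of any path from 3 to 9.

Enumerating some paths:
3 - 4 - 5 - 8 - 9: 2+1+1+7 = 11
3 - 4 - 7 - 9: 2+1+5 = 8
The minimum is 8 s via 3 - 4 - 7 - 9.

8 s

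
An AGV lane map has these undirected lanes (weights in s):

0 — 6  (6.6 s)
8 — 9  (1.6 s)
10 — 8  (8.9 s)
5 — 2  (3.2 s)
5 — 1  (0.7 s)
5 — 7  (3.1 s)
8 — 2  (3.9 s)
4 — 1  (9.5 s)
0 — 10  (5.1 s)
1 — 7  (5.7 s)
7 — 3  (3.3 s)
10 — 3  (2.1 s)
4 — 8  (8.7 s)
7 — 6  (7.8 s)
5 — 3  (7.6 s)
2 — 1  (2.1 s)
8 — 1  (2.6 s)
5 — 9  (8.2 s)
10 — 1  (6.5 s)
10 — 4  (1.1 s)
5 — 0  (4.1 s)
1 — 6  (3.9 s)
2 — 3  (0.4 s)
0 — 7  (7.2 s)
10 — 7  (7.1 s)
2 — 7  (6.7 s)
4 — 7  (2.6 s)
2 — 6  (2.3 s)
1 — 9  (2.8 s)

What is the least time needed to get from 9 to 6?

Shortest distances from 9:
9: 0
8: 1.6  (via 9)
1: 2.8  (via 9)
5: 3.5  (via 1)
2: 4.9  (via 1)
3: 5.3  (via 2)
7: 6.6  (via 5)
6: 6.7  (via 1)
Shortest route: 9–1–6 = 6.7 s.

6.7 s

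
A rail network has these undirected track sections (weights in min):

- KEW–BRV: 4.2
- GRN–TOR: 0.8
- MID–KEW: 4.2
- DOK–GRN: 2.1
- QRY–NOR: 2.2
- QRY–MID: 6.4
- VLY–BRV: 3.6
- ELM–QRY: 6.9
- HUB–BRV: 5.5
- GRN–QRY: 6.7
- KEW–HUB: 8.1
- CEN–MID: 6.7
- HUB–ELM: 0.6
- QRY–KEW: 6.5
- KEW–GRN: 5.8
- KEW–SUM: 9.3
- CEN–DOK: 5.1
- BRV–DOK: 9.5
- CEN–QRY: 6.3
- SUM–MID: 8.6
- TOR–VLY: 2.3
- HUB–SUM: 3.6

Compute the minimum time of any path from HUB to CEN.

Candidate routes:
HUB–SUM–MID–CEN: 3.6+8.6+6.7 = 18.9
HUB–ELM–QRY–CEN: 0.6+6.9+6.3 = 13.8
Cheapest is HUB–ELM–QRY–CEN at 13.8 min.

13.8 min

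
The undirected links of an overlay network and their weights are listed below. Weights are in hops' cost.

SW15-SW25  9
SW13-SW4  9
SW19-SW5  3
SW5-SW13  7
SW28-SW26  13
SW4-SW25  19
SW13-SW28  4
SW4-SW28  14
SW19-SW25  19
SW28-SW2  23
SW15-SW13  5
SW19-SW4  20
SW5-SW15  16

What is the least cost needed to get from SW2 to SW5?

34 hops' cost

Candidate routes:
SW2–SW28–SW13–SW15–SW5: 23+4+5+16 = 48
SW2–SW28–SW13–SW5: 23+4+7 = 34
SW2–SW28–SW4–SW13–SW5: 23+14+9+7 = 53
SW2–SW28–SW13–SW4–SW19–SW5: 23+4+9+20+3 = 59
Cheapest is SW2–SW28–SW13–SW5 at 34 hops' cost.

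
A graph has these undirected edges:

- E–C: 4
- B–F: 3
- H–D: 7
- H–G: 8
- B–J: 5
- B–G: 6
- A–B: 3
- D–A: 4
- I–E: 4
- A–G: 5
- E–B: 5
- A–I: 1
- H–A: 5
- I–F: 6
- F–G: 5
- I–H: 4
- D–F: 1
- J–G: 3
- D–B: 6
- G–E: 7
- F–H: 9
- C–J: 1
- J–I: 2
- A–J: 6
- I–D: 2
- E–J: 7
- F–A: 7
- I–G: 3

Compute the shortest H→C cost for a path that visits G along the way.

Shortest H→G: H–I–G = 7
Shortest G→C: G–J–C = 4
Total via G: 7 + 4 = 11.

11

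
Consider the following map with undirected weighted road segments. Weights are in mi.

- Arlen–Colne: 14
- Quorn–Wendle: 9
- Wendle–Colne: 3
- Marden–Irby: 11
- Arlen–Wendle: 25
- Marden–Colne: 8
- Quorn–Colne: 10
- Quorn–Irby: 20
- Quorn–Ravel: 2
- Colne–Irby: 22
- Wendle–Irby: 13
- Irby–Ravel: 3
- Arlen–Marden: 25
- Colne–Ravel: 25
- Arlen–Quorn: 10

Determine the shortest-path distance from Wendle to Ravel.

11 mi

Enumerating some paths:
Wendle - Quorn - Ravel: 9+2 = 11
Wendle - Colne - Quorn - Ravel: 3+10+2 = 15
The minimum is 11 mi via Wendle - Quorn - Ravel.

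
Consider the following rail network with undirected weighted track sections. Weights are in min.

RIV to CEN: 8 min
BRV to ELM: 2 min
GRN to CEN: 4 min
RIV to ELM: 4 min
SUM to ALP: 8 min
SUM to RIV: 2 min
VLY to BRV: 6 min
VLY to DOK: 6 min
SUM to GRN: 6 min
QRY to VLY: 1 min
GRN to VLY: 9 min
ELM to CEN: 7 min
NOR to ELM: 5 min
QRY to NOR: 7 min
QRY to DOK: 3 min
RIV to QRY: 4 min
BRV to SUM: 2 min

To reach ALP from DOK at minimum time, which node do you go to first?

Candidate routes:
DOK–QRY–RIV–SUM–ALP: 3+4+2+8 = 17
DOK–QRY–VLY–BRV–SUM–ALP: 3+1+6+2+8 = 20
The minimum is 17 min via DOK–QRY–RIV–SUM–ALP.
So from DOK the first move is to QRY.

QRY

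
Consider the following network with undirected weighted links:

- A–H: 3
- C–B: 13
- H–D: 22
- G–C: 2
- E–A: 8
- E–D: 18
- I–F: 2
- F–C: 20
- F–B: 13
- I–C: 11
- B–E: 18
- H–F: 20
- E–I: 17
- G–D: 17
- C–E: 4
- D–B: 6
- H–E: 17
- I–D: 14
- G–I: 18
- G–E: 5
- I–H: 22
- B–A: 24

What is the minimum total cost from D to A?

Shortest distances from D:
D: 0
B: 6  (via D)
I: 14  (via D)
F: 16  (via I)
G: 17  (via D)
E: 18  (via D)
C: 19  (via B)
H: 22  (via D)
A: 25  (via H)
Shortest route: D–H–A = 25.

25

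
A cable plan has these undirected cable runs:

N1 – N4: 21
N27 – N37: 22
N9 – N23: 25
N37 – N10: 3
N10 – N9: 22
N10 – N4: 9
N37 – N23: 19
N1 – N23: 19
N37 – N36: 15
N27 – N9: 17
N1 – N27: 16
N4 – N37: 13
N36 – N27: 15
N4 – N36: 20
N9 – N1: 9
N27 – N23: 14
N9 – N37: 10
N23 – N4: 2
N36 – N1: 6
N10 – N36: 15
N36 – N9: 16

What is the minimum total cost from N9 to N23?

24

Shortest distances from N9:
N9: 0
N1: 9  (via N9)
N37: 10  (via N9)
N10: 13  (via N37)
N36: 15  (via N1)
N27: 17  (via N9)
N4: 22  (via N10)
N23: 24  (via N4)
Shortest route: N9 → N37 → N10 → N4 → N23 = 24.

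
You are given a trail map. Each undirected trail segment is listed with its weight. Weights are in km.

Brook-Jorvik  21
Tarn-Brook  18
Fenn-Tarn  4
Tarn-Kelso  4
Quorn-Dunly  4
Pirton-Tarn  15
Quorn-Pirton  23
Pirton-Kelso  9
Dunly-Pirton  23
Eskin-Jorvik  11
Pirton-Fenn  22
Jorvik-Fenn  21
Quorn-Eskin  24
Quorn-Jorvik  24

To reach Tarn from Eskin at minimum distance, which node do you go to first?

Jorvik

Enumerating some paths:
Eskin → Jorvik → Fenn → Tarn: 11+21+4 = 36
Eskin → Jorvik → Brook → Tarn: 11+21+18 = 50
Cheapest is Eskin → Jorvik → Fenn → Tarn at 36 km.
So from Eskin the first move is to Jorvik.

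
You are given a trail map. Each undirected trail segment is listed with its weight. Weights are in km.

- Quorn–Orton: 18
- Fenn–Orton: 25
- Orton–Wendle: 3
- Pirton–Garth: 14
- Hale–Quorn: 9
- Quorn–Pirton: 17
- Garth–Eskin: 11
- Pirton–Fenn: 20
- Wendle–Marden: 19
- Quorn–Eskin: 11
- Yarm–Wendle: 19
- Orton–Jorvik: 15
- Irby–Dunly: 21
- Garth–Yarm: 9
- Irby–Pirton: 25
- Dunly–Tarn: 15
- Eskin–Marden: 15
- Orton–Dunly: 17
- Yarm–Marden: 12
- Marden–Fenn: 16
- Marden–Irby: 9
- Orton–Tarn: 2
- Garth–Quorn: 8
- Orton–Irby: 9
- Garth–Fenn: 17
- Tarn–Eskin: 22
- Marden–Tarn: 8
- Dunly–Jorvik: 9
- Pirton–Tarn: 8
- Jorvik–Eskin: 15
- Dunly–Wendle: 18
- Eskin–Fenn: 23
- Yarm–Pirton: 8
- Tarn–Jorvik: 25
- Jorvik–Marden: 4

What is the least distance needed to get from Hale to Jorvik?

35 km

Candidate routes:
Hale → Quorn → Eskin → Marden → Jorvik: 9+11+15+4 = 39
Hale → Quorn → Eskin → Jorvik: 9+11+15 = 35
Cheapest is Hale → Quorn → Eskin → Jorvik at 35 km.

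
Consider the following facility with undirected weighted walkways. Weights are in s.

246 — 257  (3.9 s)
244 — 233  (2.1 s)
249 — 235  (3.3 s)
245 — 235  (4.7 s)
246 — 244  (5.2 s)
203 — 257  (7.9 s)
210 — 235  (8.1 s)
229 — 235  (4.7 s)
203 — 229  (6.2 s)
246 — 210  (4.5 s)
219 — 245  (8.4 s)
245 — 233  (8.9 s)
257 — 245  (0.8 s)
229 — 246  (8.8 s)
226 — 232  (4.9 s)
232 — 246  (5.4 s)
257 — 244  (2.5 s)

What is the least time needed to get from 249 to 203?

14.2 s

Compare a few routes:
249–235–245–257–246–229–203: 3.3+4.7+0.8+3.9+8.8+6.2 = 27.7
249–235–210–246–257–203: 3.3+8.1+4.5+3.9+7.9 = 27.7
249–235–229–203: 3.3+4.7+6.2 = 14.2
249–235–245–257–203: 3.3+4.7+0.8+7.9 = 16.7
Cheapest is 249–235–229–203 at 14.2 s.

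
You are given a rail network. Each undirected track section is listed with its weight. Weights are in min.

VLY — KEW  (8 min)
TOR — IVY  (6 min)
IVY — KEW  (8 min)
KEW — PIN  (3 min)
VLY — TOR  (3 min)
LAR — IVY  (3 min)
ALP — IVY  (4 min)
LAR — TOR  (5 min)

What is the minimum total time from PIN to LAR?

Enumerating some paths:
PIN → KEW → VLY → TOR → LAR: 3+8+3+5 = 19
PIN → KEW → IVY → LAR: 3+8+3 = 14
The minimum is 14 min via PIN → KEW → IVY → LAR.

14 min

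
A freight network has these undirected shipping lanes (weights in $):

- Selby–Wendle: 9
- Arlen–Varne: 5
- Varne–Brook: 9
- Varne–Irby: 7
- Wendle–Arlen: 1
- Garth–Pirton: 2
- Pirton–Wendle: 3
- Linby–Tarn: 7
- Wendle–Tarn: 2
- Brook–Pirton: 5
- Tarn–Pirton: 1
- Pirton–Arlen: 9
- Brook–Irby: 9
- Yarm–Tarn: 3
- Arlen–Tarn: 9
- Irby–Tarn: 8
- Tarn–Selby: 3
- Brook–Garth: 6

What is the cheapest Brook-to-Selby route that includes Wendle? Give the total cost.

$13

Best Brook to Wendle: Brook → Pirton → Wendle costing 8
Shortest Wendle→Selby: Wendle → Tarn → Selby = 5
Total via Wendle: 8 + 5 = $13.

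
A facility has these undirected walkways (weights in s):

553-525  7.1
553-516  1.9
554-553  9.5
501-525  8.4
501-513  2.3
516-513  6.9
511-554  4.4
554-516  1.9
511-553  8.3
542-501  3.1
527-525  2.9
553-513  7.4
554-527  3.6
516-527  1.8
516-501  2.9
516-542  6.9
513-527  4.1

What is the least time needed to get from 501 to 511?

Running Dijkstra from 501:
501: 0
513: 2.3  (via 501)
516: 2.9  (via 501)
542: 3.1  (via 501)
527: 4.7  (via 516)
553: 4.8  (via 516)
554: 4.8  (via 516)
525: 7.6  (via 527)
511: 9.2  (via 554)
Shortest route: 501 → 516 → 554 → 511 = 9.2 s.

9.2 s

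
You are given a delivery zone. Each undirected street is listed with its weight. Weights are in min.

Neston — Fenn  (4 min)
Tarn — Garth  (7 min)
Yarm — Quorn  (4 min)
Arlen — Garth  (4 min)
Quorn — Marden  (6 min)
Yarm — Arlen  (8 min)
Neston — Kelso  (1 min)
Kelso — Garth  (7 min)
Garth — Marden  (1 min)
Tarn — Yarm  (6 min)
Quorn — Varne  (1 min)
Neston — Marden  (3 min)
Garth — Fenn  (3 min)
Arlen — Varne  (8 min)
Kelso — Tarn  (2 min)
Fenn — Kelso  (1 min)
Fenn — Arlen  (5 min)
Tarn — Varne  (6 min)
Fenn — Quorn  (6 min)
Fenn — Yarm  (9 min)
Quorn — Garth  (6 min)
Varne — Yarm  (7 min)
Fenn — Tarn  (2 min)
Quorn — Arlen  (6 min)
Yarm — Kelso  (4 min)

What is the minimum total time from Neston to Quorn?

8 min

Shortest distances from Neston:
Neston: 0
Kelso: 1  (via Neston)
Fenn: 2  (via Kelso)
Tarn: 3  (via Kelso)
Marden: 3  (via Neston)
Garth: 4  (via Marden)
Yarm: 5  (via Kelso)
Arlen: 7  (via Fenn)
Quorn: 8  (via Fenn)
Shortest route: Neston → Kelso → Fenn → Quorn = 8 min.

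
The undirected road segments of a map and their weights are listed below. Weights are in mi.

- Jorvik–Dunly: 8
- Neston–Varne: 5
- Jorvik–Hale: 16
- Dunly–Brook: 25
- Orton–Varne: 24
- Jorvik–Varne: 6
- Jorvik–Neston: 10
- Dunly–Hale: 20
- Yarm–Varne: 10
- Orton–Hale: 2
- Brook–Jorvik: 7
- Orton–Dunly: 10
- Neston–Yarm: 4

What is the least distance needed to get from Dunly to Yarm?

Shortest distances from Dunly:
Dunly: 0
Jorvik: 8  (via Dunly)
Orton: 10  (via Dunly)
Hale: 12  (via Orton)
Varne: 14  (via Jorvik)
Brook: 15  (via Jorvik)
Neston: 18  (via Jorvik)
Yarm: 22  (via Neston)
Shortest route: Dunly–Jorvik–Neston–Yarm = 22 mi.

22 mi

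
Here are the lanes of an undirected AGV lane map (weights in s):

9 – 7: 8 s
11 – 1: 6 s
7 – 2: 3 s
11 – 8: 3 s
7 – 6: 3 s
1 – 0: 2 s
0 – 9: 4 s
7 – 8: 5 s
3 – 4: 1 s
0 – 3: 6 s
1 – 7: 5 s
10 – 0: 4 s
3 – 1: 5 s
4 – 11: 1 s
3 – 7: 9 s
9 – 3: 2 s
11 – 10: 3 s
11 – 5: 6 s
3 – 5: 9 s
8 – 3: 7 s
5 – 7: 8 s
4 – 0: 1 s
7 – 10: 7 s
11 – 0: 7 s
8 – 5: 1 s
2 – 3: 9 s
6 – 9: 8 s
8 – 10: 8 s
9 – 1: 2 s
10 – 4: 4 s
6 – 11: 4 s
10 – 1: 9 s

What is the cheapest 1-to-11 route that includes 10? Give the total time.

9 s

Best 1 to 10: 1–0–10 costing 6
Best 10 to 11: 10–11 costing 3
Total via 10: 6 + 3 = 9 s.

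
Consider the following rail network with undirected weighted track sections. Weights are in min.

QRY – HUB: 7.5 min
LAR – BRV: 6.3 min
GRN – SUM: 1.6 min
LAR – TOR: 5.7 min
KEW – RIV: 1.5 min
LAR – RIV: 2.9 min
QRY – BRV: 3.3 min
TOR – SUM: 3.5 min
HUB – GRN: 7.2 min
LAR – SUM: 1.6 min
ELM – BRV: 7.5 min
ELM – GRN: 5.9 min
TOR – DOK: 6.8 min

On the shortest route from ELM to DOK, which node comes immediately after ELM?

GRN

Candidate routes:
ELM - GRN - SUM - LAR - TOR - DOK: 5.9+1.6+1.6+5.7+6.8 = 21.6
ELM - GRN - SUM - TOR - DOK: 5.9+1.6+3.5+6.8 = 17.8
Cheapest is ELM - GRN - SUM - TOR - DOK at 17.8 min.
So from ELM the first move is to GRN.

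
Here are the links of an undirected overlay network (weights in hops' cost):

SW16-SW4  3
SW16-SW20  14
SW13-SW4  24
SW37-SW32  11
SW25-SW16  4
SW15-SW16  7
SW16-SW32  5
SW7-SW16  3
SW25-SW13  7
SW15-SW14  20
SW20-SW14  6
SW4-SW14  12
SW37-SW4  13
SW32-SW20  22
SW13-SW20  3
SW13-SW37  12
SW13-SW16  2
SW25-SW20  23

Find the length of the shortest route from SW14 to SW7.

14 hops' cost

Candidate routes:
SW14–SW20–SW13–SW16–SW7: 6+3+2+3 = 14
SW14–SW20–SW16–SW7: 6+14+3 = 23
SW14–SW4–SW16–SW7: 12+3+3 = 18
Cheapest is SW14–SW20–SW13–SW16–SW7 at 14 hops' cost.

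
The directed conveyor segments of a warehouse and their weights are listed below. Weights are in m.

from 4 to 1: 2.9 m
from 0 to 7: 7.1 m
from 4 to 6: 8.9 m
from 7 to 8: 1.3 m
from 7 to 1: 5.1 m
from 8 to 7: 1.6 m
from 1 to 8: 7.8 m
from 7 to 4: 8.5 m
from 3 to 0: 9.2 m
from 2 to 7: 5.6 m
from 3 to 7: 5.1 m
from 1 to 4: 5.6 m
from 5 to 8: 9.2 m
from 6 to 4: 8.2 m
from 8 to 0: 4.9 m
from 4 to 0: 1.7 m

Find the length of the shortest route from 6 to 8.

18.3 m

Compare a few routes:
6 - 4 - 0 - 7 - 8: 8.2+1.7+7.1+1.3 = 18.3
6 - 4 - 1 - 8: 8.2+2.9+7.8 = 18.9
The minimum is 18.3 m via 6 - 4 - 0 - 7 - 8.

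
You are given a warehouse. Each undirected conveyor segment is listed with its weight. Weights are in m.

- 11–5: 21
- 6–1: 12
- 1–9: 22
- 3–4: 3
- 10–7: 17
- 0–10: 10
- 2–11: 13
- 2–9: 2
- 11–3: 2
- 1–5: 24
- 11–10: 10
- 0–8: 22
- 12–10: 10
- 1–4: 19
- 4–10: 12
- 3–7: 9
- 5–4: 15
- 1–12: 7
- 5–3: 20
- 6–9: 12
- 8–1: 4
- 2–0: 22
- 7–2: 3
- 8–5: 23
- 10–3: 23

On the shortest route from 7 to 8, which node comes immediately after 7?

Candidate routes:
7–3–4–1–8: 9+3+19+4 = 35
7–2–9–6–1–8: 3+2+12+12+4 = 33
7–2–9–1–8: 3+2+22+4 = 31
Cheapest is 7–2–9–1–8 at 31 m.
So from 7 the first move is to 2.

2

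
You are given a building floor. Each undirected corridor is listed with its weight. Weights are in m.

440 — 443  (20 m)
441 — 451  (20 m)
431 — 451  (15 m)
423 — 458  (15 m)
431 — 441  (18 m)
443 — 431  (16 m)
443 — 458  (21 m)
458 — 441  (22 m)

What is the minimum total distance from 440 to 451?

Enumerating some paths:
440–443–431–451: 20+16+15 = 51
440–443–458–441–451: 20+21+22+20 = 83
440–443–431–441–451: 20+16+18+20 = 74
The minimum is 51 m via 440–443–431–451.

51 m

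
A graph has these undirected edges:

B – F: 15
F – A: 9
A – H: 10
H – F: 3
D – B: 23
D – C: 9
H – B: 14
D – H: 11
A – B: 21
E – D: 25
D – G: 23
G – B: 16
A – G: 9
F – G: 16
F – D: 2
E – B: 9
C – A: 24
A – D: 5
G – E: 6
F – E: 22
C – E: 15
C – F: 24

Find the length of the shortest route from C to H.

Settle nodes by increasing distance from C:
C: 0
D: 9  (via C)
F: 11  (via D)
A: 14  (via D)
H: 14  (via F)
Shortest route: C → D → F → H = 14.

14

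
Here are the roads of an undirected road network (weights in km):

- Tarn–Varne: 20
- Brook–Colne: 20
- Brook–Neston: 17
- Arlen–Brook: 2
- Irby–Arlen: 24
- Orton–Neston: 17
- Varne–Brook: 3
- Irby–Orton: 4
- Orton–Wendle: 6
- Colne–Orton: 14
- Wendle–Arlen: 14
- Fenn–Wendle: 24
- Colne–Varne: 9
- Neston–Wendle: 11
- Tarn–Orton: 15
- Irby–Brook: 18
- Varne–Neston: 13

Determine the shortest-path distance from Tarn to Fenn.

Running Dijkstra from Tarn:
Tarn: 0
Orton: 15  (via Tarn)
Irby: 19  (via Orton)
Varne: 20  (via Tarn)
Wendle: 21  (via Orton)
Brook: 23  (via Varne)
Arlen: 25  (via Brook)
Colne: 29  (via Orton)
Neston: 32  (via Orton)
Fenn: 45  (via Wendle)
Shortest route: Tarn–Orton–Wendle–Fenn = 45 km.

45 km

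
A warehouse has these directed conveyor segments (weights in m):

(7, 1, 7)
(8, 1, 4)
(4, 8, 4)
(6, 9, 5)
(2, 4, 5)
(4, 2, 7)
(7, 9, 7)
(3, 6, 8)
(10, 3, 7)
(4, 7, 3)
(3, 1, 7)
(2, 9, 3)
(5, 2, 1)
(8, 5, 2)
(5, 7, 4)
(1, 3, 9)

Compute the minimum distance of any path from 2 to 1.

13 m

Running Dijkstra from 2:
2: 0
9: 3  (via 2)
4: 5  (via 2)
7: 8  (via 4)
8: 9  (via 4)
5: 11  (via 8)
1: 13  (via 8)
Shortest route: 2 → 4 → 8 → 1 = 13 m.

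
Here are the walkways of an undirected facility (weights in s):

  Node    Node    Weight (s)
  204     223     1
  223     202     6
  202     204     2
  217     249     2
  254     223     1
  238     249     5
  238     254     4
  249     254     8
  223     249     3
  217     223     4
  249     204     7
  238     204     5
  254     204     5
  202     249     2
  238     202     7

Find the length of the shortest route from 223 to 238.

Shortest distances from 223:
223: 0
204: 1  (via 223)
254: 1  (via 223)
249: 3  (via 223)
202: 3  (via 204)
217: 4  (via 223)
238: 5  (via 254)
Shortest route: 223–254–238 = 5 s.

5 s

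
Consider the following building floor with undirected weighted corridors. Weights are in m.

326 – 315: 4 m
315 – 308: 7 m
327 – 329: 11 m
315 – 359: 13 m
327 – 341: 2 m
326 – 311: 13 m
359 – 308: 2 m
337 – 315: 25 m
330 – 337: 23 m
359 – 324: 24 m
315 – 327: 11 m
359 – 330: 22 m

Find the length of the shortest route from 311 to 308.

Settle nodes by increasing distance from 311:
311: 0
326: 13  (via 311)
315: 17  (via 326)
308: 24  (via 315)
Shortest route: 311 → 326 → 315 → 308 = 24 m.

24 m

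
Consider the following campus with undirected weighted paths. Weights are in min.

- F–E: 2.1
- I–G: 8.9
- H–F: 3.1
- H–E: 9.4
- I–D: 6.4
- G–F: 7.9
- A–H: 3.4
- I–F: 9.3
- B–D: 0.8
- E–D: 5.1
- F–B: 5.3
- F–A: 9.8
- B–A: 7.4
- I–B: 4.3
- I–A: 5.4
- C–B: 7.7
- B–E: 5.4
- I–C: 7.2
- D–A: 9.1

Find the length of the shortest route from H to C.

16 min

Shortest distances from H:
H: 0
F: 3.1  (via H)
A: 3.4  (via H)
E: 5.2  (via F)
B: 8.4  (via F)
I: 8.8  (via A)
D: 9.2  (via B)
G: 11  (via F)
C: 16  (via I)
Shortest route: H–A–I–C = 16 min.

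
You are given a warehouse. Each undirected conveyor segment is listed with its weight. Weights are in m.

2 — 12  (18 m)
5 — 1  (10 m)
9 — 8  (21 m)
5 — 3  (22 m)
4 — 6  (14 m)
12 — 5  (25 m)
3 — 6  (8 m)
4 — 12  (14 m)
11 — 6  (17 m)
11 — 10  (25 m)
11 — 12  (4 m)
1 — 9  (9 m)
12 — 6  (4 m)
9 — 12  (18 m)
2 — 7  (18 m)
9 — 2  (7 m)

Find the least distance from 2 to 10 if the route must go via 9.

54 m

Shortest 2→9: 2 → 9 = 7
Shortest 9→10: 9 → 12 → 11 → 10 = 47
Total via 9: 7 + 47 = 54 m.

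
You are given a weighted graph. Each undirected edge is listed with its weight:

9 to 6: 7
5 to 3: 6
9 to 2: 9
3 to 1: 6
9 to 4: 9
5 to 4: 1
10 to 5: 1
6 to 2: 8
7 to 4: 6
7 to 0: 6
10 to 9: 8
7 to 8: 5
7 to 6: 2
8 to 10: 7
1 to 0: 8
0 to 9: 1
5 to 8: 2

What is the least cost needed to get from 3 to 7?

13

Settle nodes by increasing distance from 3:
3: 0
1: 6  (via 3)
5: 6  (via 3)
4: 7  (via 5)
10: 7  (via 5)
8: 8  (via 5)
7: 13  (via 4)
Shortest route: 3 → 5 → 4 → 7 = 13.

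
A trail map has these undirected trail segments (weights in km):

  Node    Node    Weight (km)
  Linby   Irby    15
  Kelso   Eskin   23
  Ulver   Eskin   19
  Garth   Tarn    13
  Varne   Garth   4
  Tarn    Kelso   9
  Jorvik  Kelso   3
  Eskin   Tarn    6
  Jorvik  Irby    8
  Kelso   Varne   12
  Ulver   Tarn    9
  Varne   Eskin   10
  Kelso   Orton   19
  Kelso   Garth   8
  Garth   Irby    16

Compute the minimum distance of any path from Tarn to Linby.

Compare a few routes:
Tarn–Garth–Kelso–Jorvik–Irby–Linby: 13+8+3+8+15 = 47
Tarn–Garth–Irby–Linby: 13+16+15 = 44
Tarn–Kelso–Jorvik–Irby–Linby: 9+3+8+15 = 35
The minimum is 35 km via Tarn–Kelso–Jorvik–Irby–Linby.

35 km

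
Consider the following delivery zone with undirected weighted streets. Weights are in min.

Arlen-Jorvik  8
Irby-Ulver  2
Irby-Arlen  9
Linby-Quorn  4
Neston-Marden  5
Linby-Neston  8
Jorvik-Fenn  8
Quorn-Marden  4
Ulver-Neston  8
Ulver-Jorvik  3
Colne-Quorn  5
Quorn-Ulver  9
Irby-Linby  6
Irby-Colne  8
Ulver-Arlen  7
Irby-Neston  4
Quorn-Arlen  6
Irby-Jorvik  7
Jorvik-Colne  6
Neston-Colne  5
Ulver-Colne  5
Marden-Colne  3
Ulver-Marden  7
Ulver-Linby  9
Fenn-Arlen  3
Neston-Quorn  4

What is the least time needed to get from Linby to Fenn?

13 min

Candidate routes:
Linby → Irby → Ulver → Arlen → Fenn: 6+2+7+3 = 18
Linby → Quorn → Arlen → Fenn: 4+6+3 = 13
Linby → Irby → Arlen → Fenn: 6+9+3 = 18
Cheapest is Linby → Quorn → Arlen → Fenn at 13 min.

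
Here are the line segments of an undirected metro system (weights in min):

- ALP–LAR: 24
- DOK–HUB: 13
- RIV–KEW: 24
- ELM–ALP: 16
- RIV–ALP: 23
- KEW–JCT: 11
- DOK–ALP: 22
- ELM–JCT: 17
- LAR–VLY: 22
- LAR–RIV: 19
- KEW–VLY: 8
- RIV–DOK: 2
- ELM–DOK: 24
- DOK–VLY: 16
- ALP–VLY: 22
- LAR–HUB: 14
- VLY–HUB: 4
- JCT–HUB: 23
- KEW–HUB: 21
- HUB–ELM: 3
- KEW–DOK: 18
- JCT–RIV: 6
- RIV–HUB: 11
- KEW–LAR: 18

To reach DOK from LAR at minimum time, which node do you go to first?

RIV

Enumerating some paths:
LAR - HUB - RIV - DOK: 14+11+2 = 27
LAR - RIV - DOK: 19+2 = 21
LAR - HUB - DOK: 14+13 = 27
Cheapest is LAR - RIV - DOK at 21 min.
So from LAR the first move is to RIV.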